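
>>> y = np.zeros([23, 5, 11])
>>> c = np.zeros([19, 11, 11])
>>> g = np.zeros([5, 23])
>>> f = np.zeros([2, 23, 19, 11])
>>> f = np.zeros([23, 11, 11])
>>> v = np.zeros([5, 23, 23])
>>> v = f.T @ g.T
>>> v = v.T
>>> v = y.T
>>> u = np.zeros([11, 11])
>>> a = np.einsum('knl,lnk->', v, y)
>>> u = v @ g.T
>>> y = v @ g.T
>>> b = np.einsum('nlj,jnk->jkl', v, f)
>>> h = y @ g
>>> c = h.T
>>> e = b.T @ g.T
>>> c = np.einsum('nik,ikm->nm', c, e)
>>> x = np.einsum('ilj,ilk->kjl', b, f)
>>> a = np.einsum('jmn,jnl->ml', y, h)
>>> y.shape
(11, 5, 5)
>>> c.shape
(23, 5)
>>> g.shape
(5, 23)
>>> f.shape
(23, 11, 11)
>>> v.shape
(11, 5, 23)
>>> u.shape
(11, 5, 5)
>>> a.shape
(5, 23)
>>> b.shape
(23, 11, 5)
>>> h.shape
(11, 5, 23)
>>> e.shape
(5, 11, 5)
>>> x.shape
(11, 5, 11)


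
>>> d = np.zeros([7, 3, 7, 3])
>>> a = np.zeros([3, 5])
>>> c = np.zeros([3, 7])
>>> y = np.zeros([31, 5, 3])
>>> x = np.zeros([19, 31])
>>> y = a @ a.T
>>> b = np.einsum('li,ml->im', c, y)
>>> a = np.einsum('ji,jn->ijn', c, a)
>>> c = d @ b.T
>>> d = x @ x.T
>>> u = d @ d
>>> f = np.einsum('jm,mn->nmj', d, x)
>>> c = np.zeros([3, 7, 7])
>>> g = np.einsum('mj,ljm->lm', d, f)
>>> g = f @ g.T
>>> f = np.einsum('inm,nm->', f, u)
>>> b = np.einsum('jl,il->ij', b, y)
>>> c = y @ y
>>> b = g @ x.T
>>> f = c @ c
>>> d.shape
(19, 19)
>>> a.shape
(7, 3, 5)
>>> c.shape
(3, 3)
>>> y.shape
(3, 3)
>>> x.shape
(19, 31)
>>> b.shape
(31, 19, 19)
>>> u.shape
(19, 19)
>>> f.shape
(3, 3)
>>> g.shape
(31, 19, 31)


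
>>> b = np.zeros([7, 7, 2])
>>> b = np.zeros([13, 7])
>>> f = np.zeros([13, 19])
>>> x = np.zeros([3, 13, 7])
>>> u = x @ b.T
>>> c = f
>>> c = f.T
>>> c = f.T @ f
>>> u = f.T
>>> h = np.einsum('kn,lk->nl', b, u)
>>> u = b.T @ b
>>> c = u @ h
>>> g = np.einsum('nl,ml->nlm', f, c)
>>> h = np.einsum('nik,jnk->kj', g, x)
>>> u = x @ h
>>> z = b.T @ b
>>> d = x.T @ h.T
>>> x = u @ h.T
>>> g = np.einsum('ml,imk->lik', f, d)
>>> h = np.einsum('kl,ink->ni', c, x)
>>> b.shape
(13, 7)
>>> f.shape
(13, 19)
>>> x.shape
(3, 13, 7)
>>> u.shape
(3, 13, 3)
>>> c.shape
(7, 19)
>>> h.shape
(13, 3)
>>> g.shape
(19, 7, 7)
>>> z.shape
(7, 7)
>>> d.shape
(7, 13, 7)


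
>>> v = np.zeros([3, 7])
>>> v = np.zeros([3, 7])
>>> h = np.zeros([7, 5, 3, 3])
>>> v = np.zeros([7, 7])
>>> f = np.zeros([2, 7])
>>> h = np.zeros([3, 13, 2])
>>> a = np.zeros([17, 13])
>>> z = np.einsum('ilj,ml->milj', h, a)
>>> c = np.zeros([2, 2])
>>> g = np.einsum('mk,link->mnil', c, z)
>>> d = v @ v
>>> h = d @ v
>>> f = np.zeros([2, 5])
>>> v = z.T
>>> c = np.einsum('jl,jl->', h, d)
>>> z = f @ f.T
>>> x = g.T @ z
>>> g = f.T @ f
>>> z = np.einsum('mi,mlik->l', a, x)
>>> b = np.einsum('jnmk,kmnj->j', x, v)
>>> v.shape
(2, 13, 3, 17)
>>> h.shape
(7, 7)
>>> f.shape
(2, 5)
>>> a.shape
(17, 13)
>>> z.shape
(3,)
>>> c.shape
()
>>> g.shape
(5, 5)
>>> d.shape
(7, 7)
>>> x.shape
(17, 3, 13, 2)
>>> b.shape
(17,)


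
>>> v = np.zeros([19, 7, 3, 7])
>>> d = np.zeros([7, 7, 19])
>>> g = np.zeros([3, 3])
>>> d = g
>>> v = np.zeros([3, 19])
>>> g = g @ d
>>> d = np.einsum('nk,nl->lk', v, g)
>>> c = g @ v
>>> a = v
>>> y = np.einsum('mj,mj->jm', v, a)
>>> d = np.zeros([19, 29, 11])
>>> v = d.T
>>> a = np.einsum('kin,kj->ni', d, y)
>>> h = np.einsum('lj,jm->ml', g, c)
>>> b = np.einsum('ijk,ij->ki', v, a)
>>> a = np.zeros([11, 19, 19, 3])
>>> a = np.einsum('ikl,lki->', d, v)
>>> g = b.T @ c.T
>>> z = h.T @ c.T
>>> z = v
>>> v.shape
(11, 29, 19)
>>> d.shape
(19, 29, 11)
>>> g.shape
(11, 3)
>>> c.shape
(3, 19)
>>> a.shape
()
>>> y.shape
(19, 3)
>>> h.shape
(19, 3)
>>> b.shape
(19, 11)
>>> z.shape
(11, 29, 19)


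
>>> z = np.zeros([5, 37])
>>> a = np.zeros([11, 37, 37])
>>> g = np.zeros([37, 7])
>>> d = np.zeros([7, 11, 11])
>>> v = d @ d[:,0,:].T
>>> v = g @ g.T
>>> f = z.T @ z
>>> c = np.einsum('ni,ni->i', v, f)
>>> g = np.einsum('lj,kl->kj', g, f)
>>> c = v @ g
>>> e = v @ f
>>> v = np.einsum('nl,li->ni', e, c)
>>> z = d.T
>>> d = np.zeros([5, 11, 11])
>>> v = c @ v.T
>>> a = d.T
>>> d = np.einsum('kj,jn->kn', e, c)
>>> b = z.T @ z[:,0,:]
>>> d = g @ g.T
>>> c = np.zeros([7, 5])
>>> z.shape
(11, 11, 7)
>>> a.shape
(11, 11, 5)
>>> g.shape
(37, 7)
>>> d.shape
(37, 37)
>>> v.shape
(37, 37)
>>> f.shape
(37, 37)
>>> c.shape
(7, 5)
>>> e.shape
(37, 37)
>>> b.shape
(7, 11, 7)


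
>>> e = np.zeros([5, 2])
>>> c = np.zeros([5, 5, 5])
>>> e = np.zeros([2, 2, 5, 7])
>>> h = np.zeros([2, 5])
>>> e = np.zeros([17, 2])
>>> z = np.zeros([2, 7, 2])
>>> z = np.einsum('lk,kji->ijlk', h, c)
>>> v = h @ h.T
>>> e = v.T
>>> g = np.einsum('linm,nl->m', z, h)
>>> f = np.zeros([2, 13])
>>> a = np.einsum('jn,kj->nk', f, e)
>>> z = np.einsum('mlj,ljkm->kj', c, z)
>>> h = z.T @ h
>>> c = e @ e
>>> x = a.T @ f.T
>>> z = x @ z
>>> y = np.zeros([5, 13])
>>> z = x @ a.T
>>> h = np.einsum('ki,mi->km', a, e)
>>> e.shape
(2, 2)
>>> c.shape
(2, 2)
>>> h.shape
(13, 2)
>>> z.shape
(2, 13)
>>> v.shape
(2, 2)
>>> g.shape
(5,)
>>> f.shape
(2, 13)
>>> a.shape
(13, 2)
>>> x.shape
(2, 2)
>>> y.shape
(5, 13)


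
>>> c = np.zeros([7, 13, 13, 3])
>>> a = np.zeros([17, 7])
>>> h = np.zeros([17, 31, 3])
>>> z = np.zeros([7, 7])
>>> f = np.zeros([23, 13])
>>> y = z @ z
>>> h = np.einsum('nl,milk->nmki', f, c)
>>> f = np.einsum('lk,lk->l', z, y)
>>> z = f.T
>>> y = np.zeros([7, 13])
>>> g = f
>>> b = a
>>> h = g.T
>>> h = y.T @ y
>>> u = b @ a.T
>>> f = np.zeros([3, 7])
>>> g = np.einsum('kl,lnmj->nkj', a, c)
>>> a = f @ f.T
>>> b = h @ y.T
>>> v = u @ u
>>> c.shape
(7, 13, 13, 3)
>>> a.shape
(3, 3)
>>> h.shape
(13, 13)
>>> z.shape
(7,)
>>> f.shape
(3, 7)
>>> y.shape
(7, 13)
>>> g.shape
(13, 17, 3)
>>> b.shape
(13, 7)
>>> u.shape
(17, 17)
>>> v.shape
(17, 17)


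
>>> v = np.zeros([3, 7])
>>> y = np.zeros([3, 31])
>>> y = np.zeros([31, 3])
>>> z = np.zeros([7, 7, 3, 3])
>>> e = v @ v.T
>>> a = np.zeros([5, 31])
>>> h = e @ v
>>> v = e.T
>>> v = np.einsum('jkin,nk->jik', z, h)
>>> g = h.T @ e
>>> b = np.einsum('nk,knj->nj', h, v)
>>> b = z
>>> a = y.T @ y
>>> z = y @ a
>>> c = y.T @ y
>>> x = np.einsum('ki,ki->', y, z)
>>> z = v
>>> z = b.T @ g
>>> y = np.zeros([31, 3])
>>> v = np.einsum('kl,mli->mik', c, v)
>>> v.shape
(7, 7, 3)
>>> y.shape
(31, 3)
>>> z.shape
(3, 3, 7, 3)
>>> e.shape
(3, 3)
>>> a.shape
(3, 3)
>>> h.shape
(3, 7)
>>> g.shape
(7, 3)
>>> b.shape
(7, 7, 3, 3)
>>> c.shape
(3, 3)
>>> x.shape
()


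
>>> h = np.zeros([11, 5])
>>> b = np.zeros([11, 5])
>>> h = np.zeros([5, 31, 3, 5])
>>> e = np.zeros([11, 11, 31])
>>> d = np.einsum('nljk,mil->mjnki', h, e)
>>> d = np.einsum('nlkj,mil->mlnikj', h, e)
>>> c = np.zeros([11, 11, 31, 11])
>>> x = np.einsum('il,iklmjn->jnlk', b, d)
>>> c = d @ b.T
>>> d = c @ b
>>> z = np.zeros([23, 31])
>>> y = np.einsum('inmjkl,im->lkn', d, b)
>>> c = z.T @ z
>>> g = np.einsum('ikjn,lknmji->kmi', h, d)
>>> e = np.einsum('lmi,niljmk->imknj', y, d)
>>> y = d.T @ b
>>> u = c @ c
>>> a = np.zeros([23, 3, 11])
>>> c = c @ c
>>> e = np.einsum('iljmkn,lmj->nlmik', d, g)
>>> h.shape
(5, 31, 3, 5)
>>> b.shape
(11, 5)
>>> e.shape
(5, 31, 11, 11, 3)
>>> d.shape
(11, 31, 5, 11, 3, 5)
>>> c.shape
(31, 31)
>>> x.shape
(3, 5, 5, 31)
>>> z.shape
(23, 31)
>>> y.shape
(5, 3, 11, 5, 31, 5)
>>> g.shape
(31, 11, 5)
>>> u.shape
(31, 31)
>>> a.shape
(23, 3, 11)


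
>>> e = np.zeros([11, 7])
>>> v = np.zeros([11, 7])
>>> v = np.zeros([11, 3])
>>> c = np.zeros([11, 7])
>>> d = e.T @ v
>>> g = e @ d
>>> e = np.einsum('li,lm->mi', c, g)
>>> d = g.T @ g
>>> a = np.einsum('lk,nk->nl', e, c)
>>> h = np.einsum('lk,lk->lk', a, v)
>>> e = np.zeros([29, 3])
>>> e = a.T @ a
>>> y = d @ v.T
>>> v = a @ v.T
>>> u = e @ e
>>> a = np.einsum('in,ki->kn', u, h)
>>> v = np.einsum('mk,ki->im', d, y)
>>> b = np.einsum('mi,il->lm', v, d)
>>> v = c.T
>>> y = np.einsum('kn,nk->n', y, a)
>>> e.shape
(3, 3)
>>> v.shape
(7, 11)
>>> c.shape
(11, 7)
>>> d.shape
(3, 3)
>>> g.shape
(11, 3)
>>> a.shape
(11, 3)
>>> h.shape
(11, 3)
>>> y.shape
(11,)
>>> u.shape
(3, 3)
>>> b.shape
(3, 11)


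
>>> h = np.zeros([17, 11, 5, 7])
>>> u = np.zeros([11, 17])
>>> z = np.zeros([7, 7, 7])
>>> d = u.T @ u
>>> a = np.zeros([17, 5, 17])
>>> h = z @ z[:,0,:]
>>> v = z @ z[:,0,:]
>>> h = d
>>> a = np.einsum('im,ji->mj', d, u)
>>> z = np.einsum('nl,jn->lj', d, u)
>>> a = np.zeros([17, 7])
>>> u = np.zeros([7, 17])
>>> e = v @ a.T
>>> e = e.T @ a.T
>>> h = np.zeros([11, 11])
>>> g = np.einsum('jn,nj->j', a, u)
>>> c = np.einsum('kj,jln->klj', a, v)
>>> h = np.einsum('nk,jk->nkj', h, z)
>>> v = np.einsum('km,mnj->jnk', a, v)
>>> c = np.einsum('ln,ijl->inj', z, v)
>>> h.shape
(11, 11, 17)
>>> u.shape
(7, 17)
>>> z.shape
(17, 11)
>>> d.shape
(17, 17)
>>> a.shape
(17, 7)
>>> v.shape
(7, 7, 17)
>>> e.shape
(17, 7, 17)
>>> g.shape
(17,)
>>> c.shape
(7, 11, 7)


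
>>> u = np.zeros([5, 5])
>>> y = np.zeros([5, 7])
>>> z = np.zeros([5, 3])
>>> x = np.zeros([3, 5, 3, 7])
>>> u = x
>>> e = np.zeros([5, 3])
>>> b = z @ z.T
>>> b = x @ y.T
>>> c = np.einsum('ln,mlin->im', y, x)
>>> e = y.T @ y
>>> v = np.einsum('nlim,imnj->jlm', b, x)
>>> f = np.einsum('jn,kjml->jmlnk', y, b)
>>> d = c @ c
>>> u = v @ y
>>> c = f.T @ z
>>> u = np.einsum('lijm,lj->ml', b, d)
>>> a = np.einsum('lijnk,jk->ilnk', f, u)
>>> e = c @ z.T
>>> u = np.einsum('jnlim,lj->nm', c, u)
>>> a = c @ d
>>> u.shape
(7, 3)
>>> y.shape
(5, 7)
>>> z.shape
(5, 3)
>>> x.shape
(3, 5, 3, 7)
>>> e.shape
(3, 7, 5, 3, 5)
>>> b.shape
(3, 5, 3, 5)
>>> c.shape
(3, 7, 5, 3, 3)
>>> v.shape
(7, 5, 5)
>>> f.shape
(5, 3, 5, 7, 3)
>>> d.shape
(3, 3)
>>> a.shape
(3, 7, 5, 3, 3)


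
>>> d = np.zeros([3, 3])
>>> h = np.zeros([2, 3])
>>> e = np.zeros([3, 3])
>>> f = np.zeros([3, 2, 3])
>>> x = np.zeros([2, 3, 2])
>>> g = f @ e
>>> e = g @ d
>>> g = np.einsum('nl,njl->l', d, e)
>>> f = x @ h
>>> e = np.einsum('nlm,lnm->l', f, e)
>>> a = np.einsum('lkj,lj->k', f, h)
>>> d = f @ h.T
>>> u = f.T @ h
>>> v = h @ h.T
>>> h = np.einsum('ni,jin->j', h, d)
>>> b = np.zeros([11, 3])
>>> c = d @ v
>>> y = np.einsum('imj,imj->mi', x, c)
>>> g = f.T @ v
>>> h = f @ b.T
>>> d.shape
(2, 3, 2)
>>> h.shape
(2, 3, 11)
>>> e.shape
(3,)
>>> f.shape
(2, 3, 3)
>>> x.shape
(2, 3, 2)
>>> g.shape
(3, 3, 2)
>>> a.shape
(3,)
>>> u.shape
(3, 3, 3)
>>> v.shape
(2, 2)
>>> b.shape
(11, 3)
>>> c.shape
(2, 3, 2)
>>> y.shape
(3, 2)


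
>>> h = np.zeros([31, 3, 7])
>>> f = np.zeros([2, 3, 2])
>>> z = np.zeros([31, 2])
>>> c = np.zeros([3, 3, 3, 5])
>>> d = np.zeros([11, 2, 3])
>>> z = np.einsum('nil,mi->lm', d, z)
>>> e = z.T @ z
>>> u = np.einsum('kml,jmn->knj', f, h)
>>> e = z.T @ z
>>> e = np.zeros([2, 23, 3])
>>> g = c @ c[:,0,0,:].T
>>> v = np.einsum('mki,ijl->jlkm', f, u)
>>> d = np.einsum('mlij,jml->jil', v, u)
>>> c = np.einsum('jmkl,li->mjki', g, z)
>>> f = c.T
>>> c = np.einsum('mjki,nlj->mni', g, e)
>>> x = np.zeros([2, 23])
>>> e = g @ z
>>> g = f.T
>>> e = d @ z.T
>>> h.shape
(31, 3, 7)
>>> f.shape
(31, 3, 3, 3)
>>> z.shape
(3, 31)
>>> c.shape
(3, 2, 3)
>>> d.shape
(2, 3, 31)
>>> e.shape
(2, 3, 3)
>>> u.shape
(2, 7, 31)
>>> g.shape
(3, 3, 3, 31)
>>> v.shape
(7, 31, 3, 2)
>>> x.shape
(2, 23)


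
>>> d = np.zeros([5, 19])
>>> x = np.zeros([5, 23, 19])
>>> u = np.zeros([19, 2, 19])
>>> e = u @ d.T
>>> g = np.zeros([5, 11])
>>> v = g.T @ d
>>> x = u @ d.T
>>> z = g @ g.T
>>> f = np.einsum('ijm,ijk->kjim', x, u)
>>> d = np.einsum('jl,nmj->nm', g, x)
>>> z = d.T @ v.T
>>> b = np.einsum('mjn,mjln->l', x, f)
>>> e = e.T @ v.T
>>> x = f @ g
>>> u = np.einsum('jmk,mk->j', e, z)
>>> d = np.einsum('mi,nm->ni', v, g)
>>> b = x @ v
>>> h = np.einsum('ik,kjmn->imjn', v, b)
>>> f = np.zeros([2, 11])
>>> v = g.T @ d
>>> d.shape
(5, 19)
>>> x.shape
(19, 2, 19, 11)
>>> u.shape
(5,)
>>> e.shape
(5, 2, 11)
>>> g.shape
(5, 11)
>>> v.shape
(11, 19)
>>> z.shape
(2, 11)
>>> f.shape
(2, 11)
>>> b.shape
(19, 2, 19, 19)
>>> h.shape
(11, 19, 2, 19)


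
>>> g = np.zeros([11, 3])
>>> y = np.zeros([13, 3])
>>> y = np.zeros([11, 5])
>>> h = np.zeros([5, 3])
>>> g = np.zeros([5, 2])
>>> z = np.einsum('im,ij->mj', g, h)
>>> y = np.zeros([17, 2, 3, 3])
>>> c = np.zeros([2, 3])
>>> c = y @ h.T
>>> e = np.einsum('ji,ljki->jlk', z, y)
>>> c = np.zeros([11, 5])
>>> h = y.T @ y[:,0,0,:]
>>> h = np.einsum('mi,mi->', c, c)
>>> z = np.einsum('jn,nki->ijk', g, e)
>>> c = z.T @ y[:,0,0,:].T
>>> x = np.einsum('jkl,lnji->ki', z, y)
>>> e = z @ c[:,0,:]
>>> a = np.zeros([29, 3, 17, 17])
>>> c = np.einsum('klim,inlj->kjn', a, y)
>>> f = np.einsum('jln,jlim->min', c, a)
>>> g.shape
(5, 2)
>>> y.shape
(17, 2, 3, 3)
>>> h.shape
()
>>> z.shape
(3, 5, 17)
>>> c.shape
(29, 3, 2)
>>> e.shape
(3, 5, 17)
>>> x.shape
(5, 3)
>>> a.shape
(29, 3, 17, 17)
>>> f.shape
(17, 17, 2)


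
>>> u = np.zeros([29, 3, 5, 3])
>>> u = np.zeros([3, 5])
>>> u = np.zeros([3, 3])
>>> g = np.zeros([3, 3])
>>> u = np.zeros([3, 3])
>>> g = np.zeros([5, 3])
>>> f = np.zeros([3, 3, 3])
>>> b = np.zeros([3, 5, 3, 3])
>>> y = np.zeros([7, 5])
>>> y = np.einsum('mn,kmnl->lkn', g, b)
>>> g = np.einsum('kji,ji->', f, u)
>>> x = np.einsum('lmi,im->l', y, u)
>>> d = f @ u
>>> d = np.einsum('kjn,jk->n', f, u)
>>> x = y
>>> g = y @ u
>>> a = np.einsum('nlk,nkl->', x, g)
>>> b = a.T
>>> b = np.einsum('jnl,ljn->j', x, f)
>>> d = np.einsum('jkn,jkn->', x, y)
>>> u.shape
(3, 3)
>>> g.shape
(3, 3, 3)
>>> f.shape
(3, 3, 3)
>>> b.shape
(3,)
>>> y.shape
(3, 3, 3)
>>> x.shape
(3, 3, 3)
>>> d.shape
()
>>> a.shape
()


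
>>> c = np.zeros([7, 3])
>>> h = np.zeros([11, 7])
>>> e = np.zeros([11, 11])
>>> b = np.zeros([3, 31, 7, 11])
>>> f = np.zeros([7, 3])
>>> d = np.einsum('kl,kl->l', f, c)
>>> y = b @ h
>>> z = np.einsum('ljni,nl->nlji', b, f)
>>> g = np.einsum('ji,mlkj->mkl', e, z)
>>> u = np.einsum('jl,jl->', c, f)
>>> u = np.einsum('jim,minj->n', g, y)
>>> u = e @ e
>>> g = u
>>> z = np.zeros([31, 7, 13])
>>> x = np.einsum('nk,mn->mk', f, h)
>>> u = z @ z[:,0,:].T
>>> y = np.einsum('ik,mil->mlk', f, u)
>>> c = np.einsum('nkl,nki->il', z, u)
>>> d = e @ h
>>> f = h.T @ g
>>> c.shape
(31, 13)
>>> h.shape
(11, 7)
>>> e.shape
(11, 11)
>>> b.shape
(3, 31, 7, 11)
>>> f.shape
(7, 11)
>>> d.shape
(11, 7)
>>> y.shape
(31, 31, 3)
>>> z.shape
(31, 7, 13)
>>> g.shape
(11, 11)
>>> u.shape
(31, 7, 31)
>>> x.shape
(11, 3)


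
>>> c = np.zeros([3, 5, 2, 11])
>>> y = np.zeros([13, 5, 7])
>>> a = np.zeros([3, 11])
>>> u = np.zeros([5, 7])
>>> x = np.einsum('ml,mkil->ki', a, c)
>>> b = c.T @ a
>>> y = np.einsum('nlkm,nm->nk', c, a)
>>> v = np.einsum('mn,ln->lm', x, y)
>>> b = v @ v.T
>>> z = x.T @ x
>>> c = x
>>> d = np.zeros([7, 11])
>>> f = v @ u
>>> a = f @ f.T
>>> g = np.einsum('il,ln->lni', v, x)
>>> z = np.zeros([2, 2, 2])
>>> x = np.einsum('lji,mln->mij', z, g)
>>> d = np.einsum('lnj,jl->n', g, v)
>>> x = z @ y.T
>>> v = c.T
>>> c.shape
(5, 2)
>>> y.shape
(3, 2)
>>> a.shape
(3, 3)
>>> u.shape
(5, 7)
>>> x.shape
(2, 2, 3)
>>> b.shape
(3, 3)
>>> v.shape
(2, 5)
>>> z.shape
(2, 2, 2)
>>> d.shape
(2,)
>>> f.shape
(3, 7)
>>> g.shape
(5, 2, 3)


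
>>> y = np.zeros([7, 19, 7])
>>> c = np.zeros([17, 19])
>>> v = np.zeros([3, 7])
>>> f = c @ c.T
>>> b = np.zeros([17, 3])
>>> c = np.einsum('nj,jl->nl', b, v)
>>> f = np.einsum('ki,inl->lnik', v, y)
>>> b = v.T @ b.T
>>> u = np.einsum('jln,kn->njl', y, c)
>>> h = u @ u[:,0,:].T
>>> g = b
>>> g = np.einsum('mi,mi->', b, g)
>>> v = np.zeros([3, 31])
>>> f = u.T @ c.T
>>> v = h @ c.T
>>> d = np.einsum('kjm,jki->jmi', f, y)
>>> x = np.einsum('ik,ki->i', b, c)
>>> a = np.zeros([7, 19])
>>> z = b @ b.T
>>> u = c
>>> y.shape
(7, 19, 7)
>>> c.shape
(17, 7)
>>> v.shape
(7, 7, 17)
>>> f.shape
(19, 7, 17)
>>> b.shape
(7, 17)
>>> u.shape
(17, 7)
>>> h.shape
(7, 7, 7)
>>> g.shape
()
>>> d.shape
(7, 17, 7)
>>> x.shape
(7,)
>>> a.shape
(7, 19)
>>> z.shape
(7, 7)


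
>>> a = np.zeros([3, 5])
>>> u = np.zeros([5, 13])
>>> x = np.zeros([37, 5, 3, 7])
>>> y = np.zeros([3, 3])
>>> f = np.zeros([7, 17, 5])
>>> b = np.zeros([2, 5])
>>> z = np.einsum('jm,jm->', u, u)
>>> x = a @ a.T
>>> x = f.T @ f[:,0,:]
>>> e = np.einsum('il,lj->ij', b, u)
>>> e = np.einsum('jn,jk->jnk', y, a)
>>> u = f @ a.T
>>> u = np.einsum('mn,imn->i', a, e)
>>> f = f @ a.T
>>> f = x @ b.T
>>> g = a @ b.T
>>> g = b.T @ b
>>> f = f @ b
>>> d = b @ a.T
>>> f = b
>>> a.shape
(3, 5)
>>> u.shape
(3,)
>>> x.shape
(5, 17, 5)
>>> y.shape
(3, 3)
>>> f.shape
(2, 5)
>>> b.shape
(2, 5)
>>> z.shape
()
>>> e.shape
(3, 3, 5)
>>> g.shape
(5, 5)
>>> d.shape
(2, 3)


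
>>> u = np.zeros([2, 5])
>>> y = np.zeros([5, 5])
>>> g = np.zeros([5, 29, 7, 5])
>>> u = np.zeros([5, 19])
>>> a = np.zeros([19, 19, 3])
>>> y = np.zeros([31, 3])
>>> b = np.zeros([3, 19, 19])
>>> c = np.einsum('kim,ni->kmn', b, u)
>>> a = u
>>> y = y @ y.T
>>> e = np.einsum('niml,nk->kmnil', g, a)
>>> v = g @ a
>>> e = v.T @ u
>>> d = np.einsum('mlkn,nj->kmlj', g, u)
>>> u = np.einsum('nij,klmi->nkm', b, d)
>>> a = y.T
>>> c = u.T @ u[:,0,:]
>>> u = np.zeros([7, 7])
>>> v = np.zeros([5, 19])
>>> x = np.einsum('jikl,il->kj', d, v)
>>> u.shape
(7, 7)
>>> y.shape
(31, 31)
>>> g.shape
(5, 29, 7, 5)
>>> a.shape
(31, 31)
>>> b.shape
(3, 19, 19)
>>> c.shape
(29, 7, 29)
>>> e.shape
(19, 7, 29, 19)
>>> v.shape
(5, 19)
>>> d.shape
(7, 5, 29, 19)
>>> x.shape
(29, 7)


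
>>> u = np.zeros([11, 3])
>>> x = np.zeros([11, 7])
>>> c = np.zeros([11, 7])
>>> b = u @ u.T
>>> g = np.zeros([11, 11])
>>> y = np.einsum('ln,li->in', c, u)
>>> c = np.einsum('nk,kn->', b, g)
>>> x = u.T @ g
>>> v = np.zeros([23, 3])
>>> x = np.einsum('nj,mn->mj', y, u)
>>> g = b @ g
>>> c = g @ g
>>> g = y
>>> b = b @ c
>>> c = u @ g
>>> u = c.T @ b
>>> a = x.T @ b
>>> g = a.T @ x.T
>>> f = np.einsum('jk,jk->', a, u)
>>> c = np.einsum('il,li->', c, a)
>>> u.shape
(7, 11)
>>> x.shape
(11, 7)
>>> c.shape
()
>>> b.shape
(11, 11)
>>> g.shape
(11, 11)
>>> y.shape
(3, 7)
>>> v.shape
(23, 3)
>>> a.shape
(7, 11)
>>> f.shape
()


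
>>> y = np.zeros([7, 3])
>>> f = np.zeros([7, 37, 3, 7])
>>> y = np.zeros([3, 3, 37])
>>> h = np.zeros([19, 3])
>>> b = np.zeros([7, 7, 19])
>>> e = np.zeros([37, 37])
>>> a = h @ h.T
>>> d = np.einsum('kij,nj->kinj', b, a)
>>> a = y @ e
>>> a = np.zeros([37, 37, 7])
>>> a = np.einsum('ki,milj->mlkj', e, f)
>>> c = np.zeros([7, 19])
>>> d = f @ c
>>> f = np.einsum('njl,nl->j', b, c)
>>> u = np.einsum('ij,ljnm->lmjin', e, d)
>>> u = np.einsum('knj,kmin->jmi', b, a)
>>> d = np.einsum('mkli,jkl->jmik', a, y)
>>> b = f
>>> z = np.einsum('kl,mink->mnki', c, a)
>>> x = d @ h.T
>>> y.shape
(3, 3, 37)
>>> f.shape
(7,)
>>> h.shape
(19, 3)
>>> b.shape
(7,)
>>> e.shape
(37, 37)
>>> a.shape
(7, 3, 37, 7)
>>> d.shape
(3, 7, 7, 3)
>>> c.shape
(7, 19)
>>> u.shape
(19, 3, 37)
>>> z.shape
(7, 37, 7, 3)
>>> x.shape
(3, 7, 7, 19)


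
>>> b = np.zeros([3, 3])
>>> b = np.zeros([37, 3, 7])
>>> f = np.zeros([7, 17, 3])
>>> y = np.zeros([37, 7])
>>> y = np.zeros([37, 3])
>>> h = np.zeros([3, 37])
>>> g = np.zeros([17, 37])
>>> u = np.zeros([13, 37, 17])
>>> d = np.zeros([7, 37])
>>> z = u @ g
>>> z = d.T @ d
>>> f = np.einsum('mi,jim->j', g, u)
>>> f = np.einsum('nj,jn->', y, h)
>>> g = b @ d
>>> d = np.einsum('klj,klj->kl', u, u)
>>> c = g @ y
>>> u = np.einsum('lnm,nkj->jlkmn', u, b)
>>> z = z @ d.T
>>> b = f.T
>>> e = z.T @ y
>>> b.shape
()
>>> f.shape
()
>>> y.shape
(37, 3)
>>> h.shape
(3, 37)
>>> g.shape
(37, 3, 37)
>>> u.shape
(7, 13, 3, 17, 37)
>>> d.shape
(13, 37)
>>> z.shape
(37, 13)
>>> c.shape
(37, 3, 3)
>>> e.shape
(13, 3)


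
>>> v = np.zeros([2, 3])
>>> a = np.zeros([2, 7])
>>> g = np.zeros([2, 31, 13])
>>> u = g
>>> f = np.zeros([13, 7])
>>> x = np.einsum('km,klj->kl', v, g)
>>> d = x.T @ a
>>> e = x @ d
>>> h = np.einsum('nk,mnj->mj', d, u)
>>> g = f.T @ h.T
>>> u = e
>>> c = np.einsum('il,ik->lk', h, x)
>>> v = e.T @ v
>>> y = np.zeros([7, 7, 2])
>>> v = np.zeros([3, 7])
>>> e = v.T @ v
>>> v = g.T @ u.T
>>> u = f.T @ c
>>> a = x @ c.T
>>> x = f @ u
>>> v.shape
(2, 2)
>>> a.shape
(2, 13)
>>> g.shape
(7, 2)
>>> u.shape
(7, 31)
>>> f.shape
(13, 7)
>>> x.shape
(13, 31)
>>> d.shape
(31, 7)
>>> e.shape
(7, 7)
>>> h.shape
(2, 13)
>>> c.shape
(13, 31)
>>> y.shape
(7, 7, 2)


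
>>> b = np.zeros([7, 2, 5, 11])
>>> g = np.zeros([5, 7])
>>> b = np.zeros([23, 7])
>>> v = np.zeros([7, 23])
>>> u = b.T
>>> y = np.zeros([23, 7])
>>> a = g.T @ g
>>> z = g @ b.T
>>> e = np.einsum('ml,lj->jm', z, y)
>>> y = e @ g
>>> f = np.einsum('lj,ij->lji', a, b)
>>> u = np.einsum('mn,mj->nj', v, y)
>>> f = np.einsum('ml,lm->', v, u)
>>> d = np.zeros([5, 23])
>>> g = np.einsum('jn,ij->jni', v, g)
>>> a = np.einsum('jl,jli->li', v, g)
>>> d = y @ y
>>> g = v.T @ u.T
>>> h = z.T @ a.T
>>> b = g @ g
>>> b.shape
(23, 23)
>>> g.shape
(23, 23)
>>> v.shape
(7, 23)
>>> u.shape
(23, 7)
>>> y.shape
(7, 7)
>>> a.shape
(23, 5)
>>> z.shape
(5, 23)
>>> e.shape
(7, 5)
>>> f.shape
()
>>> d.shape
(7, 7)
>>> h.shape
(23, 23)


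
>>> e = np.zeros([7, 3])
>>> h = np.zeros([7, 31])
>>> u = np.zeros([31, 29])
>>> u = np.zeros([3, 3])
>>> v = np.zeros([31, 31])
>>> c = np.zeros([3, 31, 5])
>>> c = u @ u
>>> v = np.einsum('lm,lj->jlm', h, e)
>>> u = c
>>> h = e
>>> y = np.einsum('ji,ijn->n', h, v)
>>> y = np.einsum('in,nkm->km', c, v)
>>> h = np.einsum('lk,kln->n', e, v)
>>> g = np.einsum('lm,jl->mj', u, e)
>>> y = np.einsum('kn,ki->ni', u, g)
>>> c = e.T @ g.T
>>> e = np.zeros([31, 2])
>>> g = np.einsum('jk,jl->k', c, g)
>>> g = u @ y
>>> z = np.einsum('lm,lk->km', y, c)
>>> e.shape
(31, 2)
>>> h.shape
(31,)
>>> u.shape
(3, 3)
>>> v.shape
(3, 7, 31)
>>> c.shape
(3, 3)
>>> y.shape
(3, 7)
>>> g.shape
(3, 7)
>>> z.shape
(3, 7)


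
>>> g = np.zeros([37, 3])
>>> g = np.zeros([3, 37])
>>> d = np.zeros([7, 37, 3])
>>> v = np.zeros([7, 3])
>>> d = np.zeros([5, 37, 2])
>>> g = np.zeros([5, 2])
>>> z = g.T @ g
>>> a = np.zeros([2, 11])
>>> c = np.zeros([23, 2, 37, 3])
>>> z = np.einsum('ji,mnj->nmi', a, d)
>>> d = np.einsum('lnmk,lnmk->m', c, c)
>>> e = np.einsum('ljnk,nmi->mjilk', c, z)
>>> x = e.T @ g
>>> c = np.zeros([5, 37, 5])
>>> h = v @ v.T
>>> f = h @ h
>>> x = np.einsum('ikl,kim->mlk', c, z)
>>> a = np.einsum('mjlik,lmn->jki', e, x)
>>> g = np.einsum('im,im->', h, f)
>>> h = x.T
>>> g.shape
()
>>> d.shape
(37,)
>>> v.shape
(7, 3)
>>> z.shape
(37, 5, 11)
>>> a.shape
(2, 3, 23)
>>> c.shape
(5, 37, 5)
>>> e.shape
(5, 2, 11, 23, 3)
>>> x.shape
(11, 5, 37)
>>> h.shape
(37, 5, 11)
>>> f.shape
(7, 7)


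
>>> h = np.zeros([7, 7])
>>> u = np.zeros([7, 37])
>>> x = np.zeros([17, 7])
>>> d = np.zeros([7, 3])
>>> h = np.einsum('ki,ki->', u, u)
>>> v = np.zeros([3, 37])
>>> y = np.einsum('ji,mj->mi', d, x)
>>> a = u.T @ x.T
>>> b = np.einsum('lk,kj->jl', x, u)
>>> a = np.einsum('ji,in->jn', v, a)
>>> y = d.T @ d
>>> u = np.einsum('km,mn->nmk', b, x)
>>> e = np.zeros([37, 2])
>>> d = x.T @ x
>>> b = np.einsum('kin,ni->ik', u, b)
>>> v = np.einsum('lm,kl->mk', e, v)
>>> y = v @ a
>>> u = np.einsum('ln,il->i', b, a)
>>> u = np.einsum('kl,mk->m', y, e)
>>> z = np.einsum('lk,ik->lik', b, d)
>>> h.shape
()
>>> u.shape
(37,)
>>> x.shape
(17, 7)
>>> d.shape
(7, 7)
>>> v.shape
(2, 3)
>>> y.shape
(2, 17)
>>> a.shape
(3, 17)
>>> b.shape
(17, 7)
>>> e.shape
(37, 2)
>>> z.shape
(17, 7, 7)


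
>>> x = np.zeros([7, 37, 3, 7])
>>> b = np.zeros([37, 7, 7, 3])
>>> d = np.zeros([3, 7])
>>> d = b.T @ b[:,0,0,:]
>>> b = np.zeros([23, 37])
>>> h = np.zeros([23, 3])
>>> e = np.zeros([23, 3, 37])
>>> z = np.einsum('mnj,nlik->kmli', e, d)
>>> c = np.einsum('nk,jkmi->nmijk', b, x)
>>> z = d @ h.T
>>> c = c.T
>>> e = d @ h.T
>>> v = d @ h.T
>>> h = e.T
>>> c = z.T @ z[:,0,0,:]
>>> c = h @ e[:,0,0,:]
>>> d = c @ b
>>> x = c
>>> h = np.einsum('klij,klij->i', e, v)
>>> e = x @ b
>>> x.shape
(23, 7, 7, 23)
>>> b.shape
(23, 37)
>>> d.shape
(23, 7, 7, 37)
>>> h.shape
(7,)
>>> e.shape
(23, 7, 7, 37)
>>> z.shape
(3, 7, 7, 23)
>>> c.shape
(23, 7, 7, 23)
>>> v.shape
(3, 7, 7, 23)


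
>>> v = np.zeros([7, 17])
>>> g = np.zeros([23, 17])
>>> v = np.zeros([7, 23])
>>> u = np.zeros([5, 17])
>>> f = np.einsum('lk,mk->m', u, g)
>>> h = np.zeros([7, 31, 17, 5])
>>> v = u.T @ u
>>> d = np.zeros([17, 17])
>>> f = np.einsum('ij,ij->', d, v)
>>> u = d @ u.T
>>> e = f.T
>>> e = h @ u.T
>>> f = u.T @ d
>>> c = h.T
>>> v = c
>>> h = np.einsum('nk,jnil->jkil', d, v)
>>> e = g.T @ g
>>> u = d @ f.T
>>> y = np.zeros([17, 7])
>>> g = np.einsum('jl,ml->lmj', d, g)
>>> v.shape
(5, 17, 31, 7)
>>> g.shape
(17, 23, 17)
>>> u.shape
(17, 5)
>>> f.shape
(5, 17)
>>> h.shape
(5, 17, 31, 7)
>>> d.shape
(17, 17)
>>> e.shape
(17, 17)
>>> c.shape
(5, 17, 31, 7)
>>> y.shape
(17, 7)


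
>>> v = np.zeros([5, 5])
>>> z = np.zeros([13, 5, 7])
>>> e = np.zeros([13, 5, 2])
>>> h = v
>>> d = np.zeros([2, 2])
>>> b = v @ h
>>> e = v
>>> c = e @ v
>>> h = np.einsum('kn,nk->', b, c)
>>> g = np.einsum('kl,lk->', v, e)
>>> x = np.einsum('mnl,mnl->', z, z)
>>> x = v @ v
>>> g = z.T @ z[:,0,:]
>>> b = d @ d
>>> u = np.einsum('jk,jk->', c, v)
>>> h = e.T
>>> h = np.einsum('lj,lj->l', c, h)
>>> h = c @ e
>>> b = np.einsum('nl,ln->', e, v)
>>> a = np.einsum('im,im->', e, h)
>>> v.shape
(5, 5)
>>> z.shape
(13, 5, 7)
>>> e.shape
(5, 5)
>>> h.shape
(5, 5)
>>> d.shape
(2, 2)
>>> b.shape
()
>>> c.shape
(5, 5)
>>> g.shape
(7, 5, 7)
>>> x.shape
(5, 5)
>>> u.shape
()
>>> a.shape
()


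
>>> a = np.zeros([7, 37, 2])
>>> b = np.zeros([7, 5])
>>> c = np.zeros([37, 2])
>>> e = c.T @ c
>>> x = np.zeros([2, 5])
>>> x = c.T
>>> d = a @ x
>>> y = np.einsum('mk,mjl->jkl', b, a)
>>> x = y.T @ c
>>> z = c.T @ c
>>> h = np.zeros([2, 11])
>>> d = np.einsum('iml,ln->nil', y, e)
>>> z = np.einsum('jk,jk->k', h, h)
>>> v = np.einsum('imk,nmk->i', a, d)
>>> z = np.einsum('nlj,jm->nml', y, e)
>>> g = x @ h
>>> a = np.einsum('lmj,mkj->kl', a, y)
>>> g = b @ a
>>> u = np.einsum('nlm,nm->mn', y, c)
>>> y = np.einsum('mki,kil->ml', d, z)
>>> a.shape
(5, 7)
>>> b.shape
(7, 5)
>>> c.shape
(37, 2)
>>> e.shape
(2, 2)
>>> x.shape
(2, 5, 2)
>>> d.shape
(2, 37, 2)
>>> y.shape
(2, 5)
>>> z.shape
(37, 2, 5)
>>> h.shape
(2, 11)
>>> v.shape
(7,)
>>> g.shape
(7, 7)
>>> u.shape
(2, 37)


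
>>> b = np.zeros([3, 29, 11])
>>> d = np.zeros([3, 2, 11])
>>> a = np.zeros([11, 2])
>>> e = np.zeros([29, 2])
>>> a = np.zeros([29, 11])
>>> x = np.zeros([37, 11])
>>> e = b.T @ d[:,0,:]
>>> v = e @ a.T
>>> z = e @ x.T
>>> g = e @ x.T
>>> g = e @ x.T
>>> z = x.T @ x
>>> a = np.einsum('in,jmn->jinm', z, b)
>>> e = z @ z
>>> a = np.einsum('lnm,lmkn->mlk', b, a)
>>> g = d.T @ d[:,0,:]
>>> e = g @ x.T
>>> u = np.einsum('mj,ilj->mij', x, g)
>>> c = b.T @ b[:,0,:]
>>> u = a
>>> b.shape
(3, 29, 11)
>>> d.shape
(3, 2, 11)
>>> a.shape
(11, 3, 11)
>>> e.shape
(11, 2, 37)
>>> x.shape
(37, 11)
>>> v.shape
(11, 29, 29)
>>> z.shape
(11, 11)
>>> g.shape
(11, 2, 11)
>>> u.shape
(11, 3, 11)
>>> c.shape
(11, 29, 11)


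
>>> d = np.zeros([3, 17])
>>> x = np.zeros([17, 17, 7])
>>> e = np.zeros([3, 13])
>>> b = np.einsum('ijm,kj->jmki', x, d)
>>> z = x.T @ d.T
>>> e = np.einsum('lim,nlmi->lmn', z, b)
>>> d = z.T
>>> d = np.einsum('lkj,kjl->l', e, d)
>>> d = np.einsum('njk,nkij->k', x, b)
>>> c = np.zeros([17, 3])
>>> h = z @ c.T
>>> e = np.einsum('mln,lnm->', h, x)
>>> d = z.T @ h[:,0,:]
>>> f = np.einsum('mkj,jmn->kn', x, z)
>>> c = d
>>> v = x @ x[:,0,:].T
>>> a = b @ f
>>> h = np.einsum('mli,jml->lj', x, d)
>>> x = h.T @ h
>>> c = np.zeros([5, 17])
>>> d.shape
(3, 17, 17)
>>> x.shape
(3, 3)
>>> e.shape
()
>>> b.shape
(17, 7, 3, 17)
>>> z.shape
(7, 17, 3)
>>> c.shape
(5, 17)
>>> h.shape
(17, 3)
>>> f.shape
(17, 3)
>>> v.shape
(17, 17, 17)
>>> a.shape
(17, 7, 3, 3)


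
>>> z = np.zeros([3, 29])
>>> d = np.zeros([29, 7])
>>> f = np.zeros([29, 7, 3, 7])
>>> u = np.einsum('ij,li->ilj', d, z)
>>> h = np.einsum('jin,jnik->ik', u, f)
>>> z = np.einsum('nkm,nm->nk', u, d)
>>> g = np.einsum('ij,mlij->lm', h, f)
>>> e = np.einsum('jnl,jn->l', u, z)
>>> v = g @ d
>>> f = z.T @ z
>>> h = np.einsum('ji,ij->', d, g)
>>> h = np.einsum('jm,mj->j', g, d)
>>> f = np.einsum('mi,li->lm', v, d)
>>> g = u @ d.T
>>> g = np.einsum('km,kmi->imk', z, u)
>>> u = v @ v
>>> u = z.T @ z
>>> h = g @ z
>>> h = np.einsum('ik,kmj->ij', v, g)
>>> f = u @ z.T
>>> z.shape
(29, 3)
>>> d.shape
(29, 7)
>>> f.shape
(3, 29)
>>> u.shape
(3, 3)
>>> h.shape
(7, 29)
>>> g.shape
(7, 3, 29)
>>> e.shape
(7,)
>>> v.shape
(7, 7)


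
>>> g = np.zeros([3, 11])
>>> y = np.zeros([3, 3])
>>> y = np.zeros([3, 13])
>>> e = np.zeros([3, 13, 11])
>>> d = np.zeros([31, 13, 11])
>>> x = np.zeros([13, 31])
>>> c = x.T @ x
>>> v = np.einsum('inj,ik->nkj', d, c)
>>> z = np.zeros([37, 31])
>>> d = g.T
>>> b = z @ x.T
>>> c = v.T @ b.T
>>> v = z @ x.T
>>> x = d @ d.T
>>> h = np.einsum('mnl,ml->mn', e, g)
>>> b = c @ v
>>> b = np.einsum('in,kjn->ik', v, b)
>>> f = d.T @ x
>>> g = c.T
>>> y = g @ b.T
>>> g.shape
(37, 31, 11)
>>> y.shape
(37, 31, 37)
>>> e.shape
(3, 13, 11)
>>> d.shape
(11, 3)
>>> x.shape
(11, 11)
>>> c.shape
(11, 31, 37)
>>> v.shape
(37, 13)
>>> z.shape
(37, 31)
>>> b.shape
(37, 11)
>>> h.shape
(3, 13)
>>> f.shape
(3, 11)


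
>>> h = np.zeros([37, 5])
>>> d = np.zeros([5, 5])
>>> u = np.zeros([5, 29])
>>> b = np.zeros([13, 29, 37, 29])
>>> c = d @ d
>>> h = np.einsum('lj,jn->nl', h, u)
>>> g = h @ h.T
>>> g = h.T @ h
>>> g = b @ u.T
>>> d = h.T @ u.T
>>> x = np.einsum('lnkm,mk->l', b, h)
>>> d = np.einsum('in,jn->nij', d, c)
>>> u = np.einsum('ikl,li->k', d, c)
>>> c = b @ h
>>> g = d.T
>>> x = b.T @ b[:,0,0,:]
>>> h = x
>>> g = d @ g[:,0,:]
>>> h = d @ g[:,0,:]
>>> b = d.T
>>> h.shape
(5, 37, 5)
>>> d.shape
(5, 37, 5)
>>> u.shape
(37,)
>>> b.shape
(5, 37, 5)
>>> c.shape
(13, 29, 37, 37)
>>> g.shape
(5, 37, 5)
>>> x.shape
(29, 37, 29, 29)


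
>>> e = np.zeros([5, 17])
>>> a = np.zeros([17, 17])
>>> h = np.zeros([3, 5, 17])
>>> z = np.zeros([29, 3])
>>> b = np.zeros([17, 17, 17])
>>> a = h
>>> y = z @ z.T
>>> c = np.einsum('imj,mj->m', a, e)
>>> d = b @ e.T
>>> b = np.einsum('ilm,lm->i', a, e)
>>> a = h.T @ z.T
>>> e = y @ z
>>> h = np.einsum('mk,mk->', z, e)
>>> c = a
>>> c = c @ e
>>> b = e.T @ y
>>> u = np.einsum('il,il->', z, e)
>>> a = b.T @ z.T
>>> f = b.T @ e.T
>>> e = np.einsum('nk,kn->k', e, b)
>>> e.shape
(3,)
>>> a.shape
(29, 29)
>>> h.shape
()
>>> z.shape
(29, 3)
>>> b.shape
(3, 29)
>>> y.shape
(29, 29)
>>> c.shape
(17, 5, 3)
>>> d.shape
(17, 17, 5)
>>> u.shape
()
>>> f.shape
(29, 29)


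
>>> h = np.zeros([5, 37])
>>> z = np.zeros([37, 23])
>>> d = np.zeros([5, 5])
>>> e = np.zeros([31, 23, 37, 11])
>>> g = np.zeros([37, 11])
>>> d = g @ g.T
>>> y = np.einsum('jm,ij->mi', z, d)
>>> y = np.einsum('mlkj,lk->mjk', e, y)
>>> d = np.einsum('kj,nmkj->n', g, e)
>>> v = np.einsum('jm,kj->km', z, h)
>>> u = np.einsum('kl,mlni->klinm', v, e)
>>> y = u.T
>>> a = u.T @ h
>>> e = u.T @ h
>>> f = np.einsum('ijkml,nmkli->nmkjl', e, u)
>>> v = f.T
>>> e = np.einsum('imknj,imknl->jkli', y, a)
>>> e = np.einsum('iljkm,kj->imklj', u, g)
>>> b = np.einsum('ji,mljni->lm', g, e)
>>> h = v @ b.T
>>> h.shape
(37, 37, 11, 23, 31)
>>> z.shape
(37, 23)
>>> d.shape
(31,)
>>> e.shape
(5, 31, 37, 23, 11)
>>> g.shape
(37, 11)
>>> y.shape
(31, 37, 11, 23, 5)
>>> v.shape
(37, 37, 11, 23, 5)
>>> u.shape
(5, 23, 11, 37, 31)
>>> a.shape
(31, 37, 11, 23, 37)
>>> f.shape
(5, 23, 11, 37, 37)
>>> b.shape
(31, 5)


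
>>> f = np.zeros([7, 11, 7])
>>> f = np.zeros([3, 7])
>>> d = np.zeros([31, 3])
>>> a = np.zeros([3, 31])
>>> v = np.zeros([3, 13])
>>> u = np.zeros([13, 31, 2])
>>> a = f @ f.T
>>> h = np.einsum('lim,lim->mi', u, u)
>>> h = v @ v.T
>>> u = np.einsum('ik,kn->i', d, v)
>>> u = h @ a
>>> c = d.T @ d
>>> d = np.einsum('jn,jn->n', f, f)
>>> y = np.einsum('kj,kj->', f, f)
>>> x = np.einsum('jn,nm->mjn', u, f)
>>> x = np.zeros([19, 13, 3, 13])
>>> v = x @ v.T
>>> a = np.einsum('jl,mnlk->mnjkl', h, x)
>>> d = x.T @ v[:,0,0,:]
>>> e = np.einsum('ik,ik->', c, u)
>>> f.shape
(3, 7)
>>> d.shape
(13, 3, 13, 3)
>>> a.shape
(19, 13, 3, 13, 3)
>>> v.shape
(19, 13, 3, 3)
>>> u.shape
(3, 3)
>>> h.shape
(3, 3)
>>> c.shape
(3, 3)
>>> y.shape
()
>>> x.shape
(19, 13, 3, 13)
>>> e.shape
()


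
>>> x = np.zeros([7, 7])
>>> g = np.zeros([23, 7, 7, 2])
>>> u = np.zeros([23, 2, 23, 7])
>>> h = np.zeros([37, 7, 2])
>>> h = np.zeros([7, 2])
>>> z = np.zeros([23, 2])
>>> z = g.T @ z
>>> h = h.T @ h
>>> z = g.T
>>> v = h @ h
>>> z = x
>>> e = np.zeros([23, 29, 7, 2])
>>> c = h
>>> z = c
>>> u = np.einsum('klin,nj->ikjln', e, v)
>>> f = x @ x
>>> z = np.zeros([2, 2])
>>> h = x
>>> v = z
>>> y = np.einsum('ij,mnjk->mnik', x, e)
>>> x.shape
(7, 7)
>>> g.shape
(23, 7, 7, 2)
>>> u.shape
(7, 23, 2, 29, 2)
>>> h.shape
(7, 7)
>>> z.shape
(2, 2)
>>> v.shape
(2, 2)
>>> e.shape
(23, 29, 7, 2)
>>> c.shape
(2, 2)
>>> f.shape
(7, 7)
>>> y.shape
(23, 29, 7, 2)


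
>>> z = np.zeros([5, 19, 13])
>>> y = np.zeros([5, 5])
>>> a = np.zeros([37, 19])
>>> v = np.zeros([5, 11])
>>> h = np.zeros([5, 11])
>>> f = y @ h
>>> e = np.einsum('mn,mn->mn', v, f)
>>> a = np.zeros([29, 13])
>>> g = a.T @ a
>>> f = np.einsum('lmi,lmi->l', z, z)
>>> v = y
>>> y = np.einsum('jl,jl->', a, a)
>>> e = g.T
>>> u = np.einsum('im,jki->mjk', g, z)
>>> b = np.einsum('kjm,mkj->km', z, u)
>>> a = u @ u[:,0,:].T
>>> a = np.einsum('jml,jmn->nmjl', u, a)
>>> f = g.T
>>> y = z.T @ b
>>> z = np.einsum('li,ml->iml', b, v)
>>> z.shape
(13, 5, 5)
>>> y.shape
(13, 19, 13)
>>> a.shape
(13, 5, 13, 19)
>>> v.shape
(5, 5)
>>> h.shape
(5, 11)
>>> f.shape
(13, 13)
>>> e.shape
(13, 13)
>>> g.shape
(13, 13)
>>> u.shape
(13, 5, 19)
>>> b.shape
(5, 13)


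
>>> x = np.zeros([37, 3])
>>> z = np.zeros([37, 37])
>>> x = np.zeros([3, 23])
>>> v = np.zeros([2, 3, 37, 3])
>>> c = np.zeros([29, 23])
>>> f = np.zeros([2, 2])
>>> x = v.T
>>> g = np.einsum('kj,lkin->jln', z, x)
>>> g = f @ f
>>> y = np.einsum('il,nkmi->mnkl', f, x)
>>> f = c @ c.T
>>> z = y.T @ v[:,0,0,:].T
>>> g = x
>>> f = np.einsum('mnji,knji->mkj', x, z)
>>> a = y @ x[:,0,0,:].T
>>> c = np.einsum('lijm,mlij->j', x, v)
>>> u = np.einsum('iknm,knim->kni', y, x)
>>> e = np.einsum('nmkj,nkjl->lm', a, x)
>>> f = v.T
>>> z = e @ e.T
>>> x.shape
(3, 37, 3, 2)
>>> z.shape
(2, 2)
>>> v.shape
(2, 3, 37, 3)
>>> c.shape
(3,)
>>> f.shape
(3, 37, 3, 2)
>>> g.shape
(3, 37, 3, 2)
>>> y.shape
(3, 3, 37, 2)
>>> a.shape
(3, 3, 37, 3)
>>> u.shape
(3, 37, 3)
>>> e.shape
(2, 3)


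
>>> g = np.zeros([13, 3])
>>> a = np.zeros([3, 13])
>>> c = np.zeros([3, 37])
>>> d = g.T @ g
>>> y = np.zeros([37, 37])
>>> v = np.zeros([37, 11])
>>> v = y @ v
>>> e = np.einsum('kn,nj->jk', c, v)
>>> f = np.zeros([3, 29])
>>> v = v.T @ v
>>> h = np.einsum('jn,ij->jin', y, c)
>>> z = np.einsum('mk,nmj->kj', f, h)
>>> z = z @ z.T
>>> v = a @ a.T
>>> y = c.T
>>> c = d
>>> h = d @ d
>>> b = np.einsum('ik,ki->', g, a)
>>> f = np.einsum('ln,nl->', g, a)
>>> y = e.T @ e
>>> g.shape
(13, 3)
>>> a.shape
(3, 13)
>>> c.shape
(3, 3)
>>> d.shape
(3, 3)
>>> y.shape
(3, 3)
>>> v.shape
(3, 3)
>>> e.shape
(11, 3)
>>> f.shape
()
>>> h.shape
(3, 3)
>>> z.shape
(29, 29)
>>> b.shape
()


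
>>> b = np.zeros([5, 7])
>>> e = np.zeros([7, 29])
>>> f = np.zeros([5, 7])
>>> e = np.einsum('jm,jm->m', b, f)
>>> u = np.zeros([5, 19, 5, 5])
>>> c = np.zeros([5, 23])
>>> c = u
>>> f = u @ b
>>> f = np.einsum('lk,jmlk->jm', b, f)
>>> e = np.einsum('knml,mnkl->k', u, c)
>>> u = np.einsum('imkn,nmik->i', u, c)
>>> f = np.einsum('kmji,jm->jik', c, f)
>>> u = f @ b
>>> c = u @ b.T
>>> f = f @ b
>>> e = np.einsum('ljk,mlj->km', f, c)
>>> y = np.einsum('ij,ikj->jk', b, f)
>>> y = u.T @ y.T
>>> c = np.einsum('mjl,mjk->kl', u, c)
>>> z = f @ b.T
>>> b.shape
(5, 7)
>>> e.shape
(7, 5)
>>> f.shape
(5, 5, 7)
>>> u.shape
(5, 5, 7)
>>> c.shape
(5, 7)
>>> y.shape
(7, 5, 7)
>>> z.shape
(5, 5, 5)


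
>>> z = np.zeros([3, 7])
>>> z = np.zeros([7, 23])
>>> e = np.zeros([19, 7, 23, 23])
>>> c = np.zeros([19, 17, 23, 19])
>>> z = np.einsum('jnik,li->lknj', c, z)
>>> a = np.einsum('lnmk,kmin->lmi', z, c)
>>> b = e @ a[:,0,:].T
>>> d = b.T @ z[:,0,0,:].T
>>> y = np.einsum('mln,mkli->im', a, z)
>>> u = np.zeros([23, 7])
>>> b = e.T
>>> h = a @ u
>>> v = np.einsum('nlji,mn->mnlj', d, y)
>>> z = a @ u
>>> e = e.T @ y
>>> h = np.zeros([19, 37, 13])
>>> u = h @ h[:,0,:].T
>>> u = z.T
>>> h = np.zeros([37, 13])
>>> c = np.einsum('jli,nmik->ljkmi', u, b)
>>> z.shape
(7, 17, 7)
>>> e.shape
(23, 23, 7, 7)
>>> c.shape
(17, 7, 19, 23, 7)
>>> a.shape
(7, 17, 23)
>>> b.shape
(23, 23, 7, 19)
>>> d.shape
(7, 23, 7, 7)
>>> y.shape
(19, 7)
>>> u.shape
(7, 17, 7)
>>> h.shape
(37, 13)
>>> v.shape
(19, 7, 23, 7)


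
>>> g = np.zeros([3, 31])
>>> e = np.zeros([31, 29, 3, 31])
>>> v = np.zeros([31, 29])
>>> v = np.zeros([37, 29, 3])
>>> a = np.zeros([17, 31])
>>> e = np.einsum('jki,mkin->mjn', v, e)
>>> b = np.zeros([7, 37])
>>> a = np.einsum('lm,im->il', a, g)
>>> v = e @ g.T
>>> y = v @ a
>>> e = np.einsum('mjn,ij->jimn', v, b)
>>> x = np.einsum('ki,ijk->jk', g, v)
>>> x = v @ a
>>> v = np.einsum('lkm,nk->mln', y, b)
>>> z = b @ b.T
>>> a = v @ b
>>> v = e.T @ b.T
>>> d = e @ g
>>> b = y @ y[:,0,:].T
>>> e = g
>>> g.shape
(3, 31)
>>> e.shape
(3, 31)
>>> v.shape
(3, 31, 7, 7)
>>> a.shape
(17, 31, 37)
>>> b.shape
(31, 37, 31)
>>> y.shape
(31, 37, 17)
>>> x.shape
(31, 37, 17)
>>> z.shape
(7, 7)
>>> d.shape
(37, 7, 31, 31)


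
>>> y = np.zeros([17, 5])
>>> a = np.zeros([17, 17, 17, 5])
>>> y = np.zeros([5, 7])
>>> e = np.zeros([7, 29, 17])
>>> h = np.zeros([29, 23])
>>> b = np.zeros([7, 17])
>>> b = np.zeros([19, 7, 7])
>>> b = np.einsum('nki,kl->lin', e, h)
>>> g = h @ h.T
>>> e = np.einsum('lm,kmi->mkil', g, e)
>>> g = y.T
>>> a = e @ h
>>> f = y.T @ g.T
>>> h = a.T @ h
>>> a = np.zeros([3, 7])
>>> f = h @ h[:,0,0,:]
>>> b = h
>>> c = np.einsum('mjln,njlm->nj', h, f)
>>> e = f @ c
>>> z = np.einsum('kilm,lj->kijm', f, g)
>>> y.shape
(5, 7)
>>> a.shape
(3, 7)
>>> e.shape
(23, 17, 7, 17)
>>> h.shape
(23, 17, 7, 23)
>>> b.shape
(23, 17, 7, 23)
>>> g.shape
(7, 5)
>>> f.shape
(23, 17, 7, 23)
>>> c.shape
(23, 17)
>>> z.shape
(23, 17, 5, 23)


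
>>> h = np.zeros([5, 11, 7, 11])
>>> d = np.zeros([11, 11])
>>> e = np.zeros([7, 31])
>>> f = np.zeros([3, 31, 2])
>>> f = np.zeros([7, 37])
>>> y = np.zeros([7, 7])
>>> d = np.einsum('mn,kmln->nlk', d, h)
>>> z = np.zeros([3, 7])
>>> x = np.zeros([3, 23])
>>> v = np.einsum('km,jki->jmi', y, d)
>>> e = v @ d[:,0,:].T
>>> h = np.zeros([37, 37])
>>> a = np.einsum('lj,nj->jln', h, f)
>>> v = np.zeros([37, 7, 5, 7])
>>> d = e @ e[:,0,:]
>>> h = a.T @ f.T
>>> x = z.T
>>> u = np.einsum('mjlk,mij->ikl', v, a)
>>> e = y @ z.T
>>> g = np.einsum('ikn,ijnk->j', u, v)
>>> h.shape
(7, 37, 7)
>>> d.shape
(11, 7, 11)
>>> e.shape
(7, 3)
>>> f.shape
(7, 37)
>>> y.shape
(7, 7)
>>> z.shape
(3, 7)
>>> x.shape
(7, 3)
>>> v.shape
(37, 7, 5, 7)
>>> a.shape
(37, 37, 7)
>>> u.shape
(37, 7, 5)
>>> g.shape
(7,)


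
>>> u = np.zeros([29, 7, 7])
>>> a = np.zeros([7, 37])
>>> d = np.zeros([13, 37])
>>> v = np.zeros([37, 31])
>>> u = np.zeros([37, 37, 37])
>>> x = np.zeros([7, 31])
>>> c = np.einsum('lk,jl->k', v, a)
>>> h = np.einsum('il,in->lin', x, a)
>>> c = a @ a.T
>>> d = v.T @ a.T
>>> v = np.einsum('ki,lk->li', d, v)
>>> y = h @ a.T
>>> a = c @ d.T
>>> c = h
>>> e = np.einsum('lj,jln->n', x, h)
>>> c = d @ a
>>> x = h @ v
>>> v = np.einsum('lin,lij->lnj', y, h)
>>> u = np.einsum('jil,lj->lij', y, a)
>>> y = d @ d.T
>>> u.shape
(7, 7, 31)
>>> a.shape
(7, 31)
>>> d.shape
(31, 7)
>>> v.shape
(31, 7, 37)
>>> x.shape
(31, 7, 7)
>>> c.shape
(31, 31)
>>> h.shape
(31, 7, 37)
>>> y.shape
(31, 31)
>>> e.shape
(37,)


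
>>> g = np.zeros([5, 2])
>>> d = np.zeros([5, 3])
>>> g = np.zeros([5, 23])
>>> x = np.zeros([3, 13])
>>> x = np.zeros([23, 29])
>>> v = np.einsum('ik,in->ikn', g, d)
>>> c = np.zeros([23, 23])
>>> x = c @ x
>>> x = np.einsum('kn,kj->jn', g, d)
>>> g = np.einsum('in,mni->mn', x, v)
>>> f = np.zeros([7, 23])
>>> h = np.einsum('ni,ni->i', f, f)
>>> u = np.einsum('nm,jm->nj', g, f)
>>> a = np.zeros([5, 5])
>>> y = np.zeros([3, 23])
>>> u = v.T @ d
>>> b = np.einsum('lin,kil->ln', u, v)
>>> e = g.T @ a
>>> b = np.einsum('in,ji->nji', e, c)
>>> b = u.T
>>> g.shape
(5, 23)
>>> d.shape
(5, 3)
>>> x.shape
(3, 23)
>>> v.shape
(5, 23, 3)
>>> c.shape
(23, 23)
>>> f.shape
(7, 23)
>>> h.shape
(23,)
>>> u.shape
(3, 23, 3)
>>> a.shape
(5, 5)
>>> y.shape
(3, 23)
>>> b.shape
(3, 23, 3)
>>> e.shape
(23, 5)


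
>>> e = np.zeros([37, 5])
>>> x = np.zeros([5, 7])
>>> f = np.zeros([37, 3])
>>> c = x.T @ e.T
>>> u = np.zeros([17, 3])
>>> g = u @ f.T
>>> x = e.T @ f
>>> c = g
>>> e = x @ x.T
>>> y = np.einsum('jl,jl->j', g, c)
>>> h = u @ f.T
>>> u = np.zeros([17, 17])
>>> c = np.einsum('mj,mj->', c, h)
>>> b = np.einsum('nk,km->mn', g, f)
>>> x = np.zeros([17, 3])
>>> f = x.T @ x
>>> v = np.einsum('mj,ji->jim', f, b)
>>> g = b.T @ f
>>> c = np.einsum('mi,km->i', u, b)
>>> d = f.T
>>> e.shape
(5, 5)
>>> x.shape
(17, 3)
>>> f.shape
(3, 3)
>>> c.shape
(17,)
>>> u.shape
(17, 17)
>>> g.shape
(17, 3)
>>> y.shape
(17,)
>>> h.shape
(17, 37)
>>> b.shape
(3, 17)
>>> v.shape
(3, 17, 3)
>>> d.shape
(3, 3)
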